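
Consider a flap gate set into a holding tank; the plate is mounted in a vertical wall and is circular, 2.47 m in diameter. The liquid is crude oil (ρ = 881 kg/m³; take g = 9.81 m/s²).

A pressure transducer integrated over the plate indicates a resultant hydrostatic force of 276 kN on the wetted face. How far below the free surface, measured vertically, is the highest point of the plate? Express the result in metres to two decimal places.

d_top ≈ 5.43 m

γ = ρg = 881 × 9.81 / 1000 = 8.64261 kN/m³.
A = π(1.235)² = 4.79164 m².
From F = γ·h_c·A, the centroid depth is h_c = 276/(8.64261 × 4.79164) = 6.66469 m.
The centroid is at the centre, 1.235 m below the top of the plate, so the highest point sits at h_top = 6.66469 − 1.235 = 5.42969 m below the surface.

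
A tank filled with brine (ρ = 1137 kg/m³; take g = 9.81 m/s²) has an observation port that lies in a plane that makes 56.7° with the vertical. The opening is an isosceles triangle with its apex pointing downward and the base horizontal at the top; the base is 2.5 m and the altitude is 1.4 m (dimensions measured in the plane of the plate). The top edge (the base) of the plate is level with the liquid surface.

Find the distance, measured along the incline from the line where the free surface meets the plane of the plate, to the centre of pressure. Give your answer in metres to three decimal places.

y_p = 0.700 m

γ = ρg = 1137 × 9.81 / 1000 = 11.15397 kN/m³.
The plate makes 56.7° with the vertical, i.e. θ = 90° − 56.7° = 33.3° to the horizontal. Measuring y along the incline from the free-surface line, vertical depth h = y·sinθ with sinθ = 0.549023.
With the apex down, the centroid sits h/3 = 1.4/3 = 0.466667 m below the base (the top edge), so y_c = 0.466667 m and h_c = 0.466667 × 0.549023 = 0.256211 m.
A = ½ × 2.5 × 1.4 = 1.75 m².
Resultant F = γ·h_c·A = 11.15397 × 0.256211 × 1.75 = 5.0011 kN.
I_c = b·h³/36 = 2.5 × 1.4³/36 = 0.190556 m⁴.
Centre of pressure: y_p = y_c + I_c/(y_c·A) = 0.466667 + 0.190556/(0.466667 × 1.75) = 0.466667 + 0.233334 = 0.700001 m along the plane.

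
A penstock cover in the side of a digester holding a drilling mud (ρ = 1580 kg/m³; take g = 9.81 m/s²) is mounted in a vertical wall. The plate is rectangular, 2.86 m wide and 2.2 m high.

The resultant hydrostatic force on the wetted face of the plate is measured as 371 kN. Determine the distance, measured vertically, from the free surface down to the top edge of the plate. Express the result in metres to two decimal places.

d_top ≈ 2.70 m

γ = ρg = 1580 × 9.81 / 1000 = 15.4998 kN/m³.
A = 2.86 × 2.2 = 6.292 m².
From F = γ·h_c·A, the centroid depth is h_c = 371/(15.4998 × 6.292) = 3.80416 m.
The centroid lies 2.2/2 = 1.1 m below the top edge, so the top edge sits at h_top = 3.80416 − 1.1 = 2.70416 m below the surface.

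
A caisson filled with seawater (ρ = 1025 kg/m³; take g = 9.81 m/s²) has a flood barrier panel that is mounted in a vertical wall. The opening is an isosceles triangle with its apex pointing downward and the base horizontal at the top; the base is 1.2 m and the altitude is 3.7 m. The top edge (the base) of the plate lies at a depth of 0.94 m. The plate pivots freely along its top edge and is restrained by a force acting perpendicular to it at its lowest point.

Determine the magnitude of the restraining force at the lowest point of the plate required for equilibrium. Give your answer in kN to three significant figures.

γ = ρg = 1025 × 9.81 / 1000 = 10.05525 kN/m³.
With the apex down, the centroid sits h/3 = 3.7/3 = 1.23333 m below the base (the top edge), so the centroid depth is h_c = 0.94 + 1.23333 = 2.17333 m.
A = ½ × 1.2 × 3.7 = 2.22 m².
Resultant F = γ·h_c·A = 10.05525 × 2.17333 × 2.22 = 48.5145 kN.
I_c = b·h³/36 = 1.2 × 3.7³/36 = 1.68843 m⁴.
Centre of pressure: y_p = y_c + I_c/(y_c·A) = 2.17333 + 1.68843/(2.17333 × 2.22) = 2.17333 + 0.349949 = 2.52328 m along the plane.
The resultant acts 1.23333 + 0.349949 = 1.58328 m (along the plate) below the hinge at the top edge, so the moment about the hinge is M = F × 1.58328 = 48.5145 × 1.58328 = 76.812 kN·m.
A normal force at the bottom, 3.7 m from the hinge, must supply this moment: P = 76.812/3.7 = 20.76 kN.

P ≈ 20.8 kN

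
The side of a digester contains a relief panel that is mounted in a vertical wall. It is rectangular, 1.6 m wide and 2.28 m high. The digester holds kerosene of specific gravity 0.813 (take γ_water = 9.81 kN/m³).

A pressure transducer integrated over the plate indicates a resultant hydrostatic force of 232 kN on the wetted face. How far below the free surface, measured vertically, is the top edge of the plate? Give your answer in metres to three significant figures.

γ = 0.813 × 9.81 = 7.97553 kN/m³.
A = 1.6 × 2.28 = 3.648 m².
From F = γ·h_c·A, the centroid depth is h_c = 232/(7.97553 × 3.648) = 7.97395 m.
The centroid lies 2.28/2 = 1.14 m below the top edge, so the top edge sits at h_top = 7.97395 − 1.14 = 6.83395 m below the surface.

d_top ≈ 6.83 m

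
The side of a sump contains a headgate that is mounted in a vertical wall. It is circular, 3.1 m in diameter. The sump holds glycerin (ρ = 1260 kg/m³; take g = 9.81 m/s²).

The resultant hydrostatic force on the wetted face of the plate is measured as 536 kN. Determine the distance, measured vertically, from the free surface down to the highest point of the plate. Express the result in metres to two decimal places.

γ = ρg = 1260 × 9.81 / 1000 = 12.3606 kN/m³.
A = π(1.55)² = 7.54768 m².
From F = γ·h_c·A, the centroid depth is h_c = 536/(12.3606 × 7.54768) = 5.74529 m.
The centroid is at the centre, 1.55 m below the top of the plate, so the highest point sits at h_top = 5.74529 − 1.55 = 4.19529 m below the surface.

d_top ≈ 4.20 m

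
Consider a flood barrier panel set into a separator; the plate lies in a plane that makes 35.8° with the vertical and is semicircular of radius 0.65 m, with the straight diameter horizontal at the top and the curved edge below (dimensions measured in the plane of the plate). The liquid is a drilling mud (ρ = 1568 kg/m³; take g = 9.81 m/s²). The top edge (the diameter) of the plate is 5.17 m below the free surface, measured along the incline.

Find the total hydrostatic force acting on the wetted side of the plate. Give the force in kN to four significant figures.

F ≈ 45.09 kN

γ = ρg = 1568 × 9.81 / 1000 = 15.38208 kN/m³.
The plate makes 35.8° with the vertical, i.e. θ = 90° − 35.8° = 54.2° to the horizontal. Measuring y along the incline from the free-surface line, vertical depth h = y·sinθ with sinθ = 0.811064.
The centroid of a semicircle lies 4r/(3π) = 0.275869 m from the diameter, here below the top edge, so y_c = 5.17 + 0.275869 = 5.44587 m and h_c = 5.44587 × 0.811064 = 4.41695 m.
A = πr²/2 = π × 0.65²/2 = 0.663661 m².
Resultant F = γ·h_c·A = 15.38208 × 4.41695 × 0.663661 = 45.0904 kN.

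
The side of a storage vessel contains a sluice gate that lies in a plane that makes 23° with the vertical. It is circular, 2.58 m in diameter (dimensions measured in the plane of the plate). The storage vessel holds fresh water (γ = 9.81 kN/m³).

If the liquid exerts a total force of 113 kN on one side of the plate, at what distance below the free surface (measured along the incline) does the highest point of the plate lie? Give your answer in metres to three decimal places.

y_top ≈ 1.104 m

γ = 9.81 kN/m³.
A = π(1.29)² = 5.22792 m².
From F = γ·h_c·A, the centroid depth is h_c = 113/(9.81 × 5.22792) = 2.20333 m.
The plate makes 23° with the vertical, i.e. θ = 90° − 23° = 67° to the horizontal. Measuring y along the incline from the free-surface line, vertical depth h = y·sinθ with sinθ = 0.920505.
Along the incline, y_c = h_c/sinθ = 2.20333/0.920505 = 2.39361 m.
The centroid is at the centre, 1.29 m below the top of the plate, so the highest point sits at y_top = 2.39361 − 1.29 = 1.10361 m along the incline.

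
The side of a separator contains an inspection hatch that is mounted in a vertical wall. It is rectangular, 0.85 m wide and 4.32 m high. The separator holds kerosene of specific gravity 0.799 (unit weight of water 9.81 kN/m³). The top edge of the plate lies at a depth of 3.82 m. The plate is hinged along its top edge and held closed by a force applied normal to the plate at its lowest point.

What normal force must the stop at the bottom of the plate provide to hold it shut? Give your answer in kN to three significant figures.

P ≈ 96.4 kN

γ = 0.799 × 9.81 = 7.83819 kN/m³.
The centroid lies 4.32/2 = 2.16 m below the top edge, so the centroid depth is h_c = 3.82 + 2.16 = 5.98 m.
A = 0.85 × 4.32 = 3.672 m².
Resultant F = γ·h_c·A = 7.83819 × 5.98 × 3.672 = 172.115 kN.
I_c = b·h³/12 = 0.85 × 4.32³/12 = 5.71069 m⁴.
Centre of pressure: y_p = y_c + I_c/(y_c·A) = 5.98 + 5.71069/(5.98 × 3.672) = 5.98 + 0.260067 = 6.24007 m along the plane.
The resultant acts 2.16 + 0.260067 = 2.42007 m (along the plate) below the hinge at the top edge, so the moment about the hinge is M = F × 2.42007 = 172.115 × 2.42007 = 416.53 kN·m.
A normal force at the bottom, 4.32 m from the hinge, must supply this moment: P = 416.53/4.32 = 96.419 kN.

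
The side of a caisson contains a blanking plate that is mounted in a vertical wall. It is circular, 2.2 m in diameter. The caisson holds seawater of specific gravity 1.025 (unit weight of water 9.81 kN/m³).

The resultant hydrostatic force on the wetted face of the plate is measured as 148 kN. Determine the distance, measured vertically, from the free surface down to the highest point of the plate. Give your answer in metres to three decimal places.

γ = 1.025 × 9.81 = 10.05525 kN/m³.
A = π(1.1)² = 3.80133 m².
From F = γ·h_c·A, the centroid depth is h_c = 148/(10.05525 × 3.80133) = 3.87198 m.
The centroid is at the centre, 1.1 m below the top of the plate, so the highest point sits at h_top = 3.87198 − 1.1 = 2.77198 m below the surface.

d_top ≈ 2.772 m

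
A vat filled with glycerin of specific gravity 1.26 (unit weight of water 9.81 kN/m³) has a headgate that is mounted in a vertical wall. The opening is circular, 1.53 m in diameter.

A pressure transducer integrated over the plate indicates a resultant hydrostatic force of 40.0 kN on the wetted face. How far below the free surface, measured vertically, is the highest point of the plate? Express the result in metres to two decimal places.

d_top ≈ 1.00 m

γ = 1.26 × 9.81 = 12.3606 kN/m³.
A = π(0.765)² = 1.83854 m².
From F = γ·h_c·A, the centroid depth is h_c = 40.0/(12.3606 × 1.83854) = 1.76014 m.
The centroid is at the centre, 0.765 m below the top of the plate, so the highest point sits at h_top = 1.76014 − 0.765 = 0.99514 m below the surface.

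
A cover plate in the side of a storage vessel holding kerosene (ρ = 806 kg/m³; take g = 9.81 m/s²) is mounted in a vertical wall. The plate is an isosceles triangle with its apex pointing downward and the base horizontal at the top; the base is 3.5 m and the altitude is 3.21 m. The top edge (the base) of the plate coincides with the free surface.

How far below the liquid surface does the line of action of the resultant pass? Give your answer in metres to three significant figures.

γ = ρg = 806 × 9.81 / 1000 = 7.90686 kN/m³.
With the apex down, the centroid sits h/3 = 3.21/3 = 1.07 m below the base (the top edge), so the centroid depth is h_c = 1.07 m.
A = ½ × 3.5 × 3.21 = 5.6175 m².
Resultant F = γ·h_c·A = 7.90686 × 1.07 × 5.6175 = 47.526 kN.
I_c = b·h³/36 = 3.5 × 3.21³/36 = 3.21574 m⁴.
Centre of pressure: y_p = y_c + I_c/(y_c·A) = 1.07 + 3.21574/(1.07 × 5.6175) = 1.07 + 0.535 = 1.605 m along the plane.

h_p = 1.61 m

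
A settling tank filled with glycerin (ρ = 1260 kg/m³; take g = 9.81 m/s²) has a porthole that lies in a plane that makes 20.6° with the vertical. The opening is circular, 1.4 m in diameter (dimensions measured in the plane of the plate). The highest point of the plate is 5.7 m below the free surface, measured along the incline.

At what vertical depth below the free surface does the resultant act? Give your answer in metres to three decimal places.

h_p = 6.009 m

γ = ρg = 1260 × 9.81 / 1000 = 12.3606 kN/m³.
The plate makes 20.6° with the vertical, i.e. θ = 90° − 20.6° = 69.4° to the horizontal. Measuring y along the incline from the free-surface line, vertical depth h = y·sinθ with sinθ = 0.936060.
The centroid is at the centre, 0.7 m below the top of the plate, so y_c = 5.7 + 0.7 = 6.4 m and h_c = 6.4 × 0.936060 = 5.99078 m.
A = π(0.7)² = 1.53938 m².
Resultant F = γ·h_c·A = 12.3606 × 5.99078 × 1.53938 = 113.991 kN.
I_c = πr⁴/4 = π × 0.7⁴/4 = 0.188574 m⁴.
Centre of pressure: y_p = y_c + I_c/(y_c·A) = 6.4 + 0.188574/(6.4 × 1.53938) = 6.4 + 0.0191406 = 6.41914 m along the plane.
Vertically, h_p = y_p·sinθ = 6.41914 × 0.936060 = 6.0087 m.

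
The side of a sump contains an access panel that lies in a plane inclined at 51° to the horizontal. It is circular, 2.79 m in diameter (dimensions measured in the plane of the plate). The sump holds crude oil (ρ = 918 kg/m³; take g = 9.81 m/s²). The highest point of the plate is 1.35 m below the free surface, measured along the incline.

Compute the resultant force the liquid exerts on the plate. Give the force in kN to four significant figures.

F ≈ 117.5 kN

γ = ρg = 918 × 9.81 / 1000 = 9.00558 kN/m³.
Let θ = 51° be the plate's angle to the horizontal; measure y along the incline from where the plane meets the free surface. Vertical depth h = y·sinθ with sinθ = 0.777146.
The centroid is at the centre, 1.395 m below the top of the plate, so y_c = 1.35 + 1.395 = 2.745 m and h_c = 2.745 × 0.777146 = 2.13327 m.
A = π(1.395)² = 6.11362 m².
Resultant F = γ·h_c·A = 9.00558 × 2.13327 × 6.11362 = 117.451 kN.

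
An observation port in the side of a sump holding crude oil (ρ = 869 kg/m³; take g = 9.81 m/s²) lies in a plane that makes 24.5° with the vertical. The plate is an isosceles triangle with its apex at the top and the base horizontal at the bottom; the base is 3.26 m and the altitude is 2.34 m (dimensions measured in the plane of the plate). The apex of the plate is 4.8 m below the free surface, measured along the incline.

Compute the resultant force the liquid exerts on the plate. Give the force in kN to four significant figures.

γ = ρg = 869 × 9.81 / 1000 = 8.52489 kN/m³.
The plate makes 24.5° with the vertical, i.e. θ = 90° − 24.5° = 65.5° to the horizontal. Measuring y along the incline from the free-surface line, vertical depth h = y·sinθ with sinθ = 0.909961.
With the apex up, the centroid sits 2h/3 = 2 × 2.34/3 = 1.56 m below the apex, so y_c = 4.8 + 1.56 = 6.36 m and h_c = 6.36 × 0.909961 = 5.78735 m.
A = ½ × 3.26 × 2.34 = 3.8142 m².
Resultant F = γ·h_c·A = 8.52489 × 5.78735 × 3.8142 = 188.179 kN.

F ≈ 188.2 kN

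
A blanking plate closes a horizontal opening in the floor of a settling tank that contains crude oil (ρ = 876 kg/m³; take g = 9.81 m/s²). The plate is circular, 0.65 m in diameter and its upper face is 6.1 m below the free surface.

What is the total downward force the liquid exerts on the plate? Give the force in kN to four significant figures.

γ = ρg = 876 × 9.81 / 1000 = 8.59356 kN/m³.
The plate is horizontal, so pressure is uniform at p = γ·h = 8.59356 × 6.1 = 52.4207 kN/m².
A = π(0.325)² = 0.331831 m².
F = p·A = 52.4207 × 0.331831 = 17.3948 kN.

F ≈ 17.39 kN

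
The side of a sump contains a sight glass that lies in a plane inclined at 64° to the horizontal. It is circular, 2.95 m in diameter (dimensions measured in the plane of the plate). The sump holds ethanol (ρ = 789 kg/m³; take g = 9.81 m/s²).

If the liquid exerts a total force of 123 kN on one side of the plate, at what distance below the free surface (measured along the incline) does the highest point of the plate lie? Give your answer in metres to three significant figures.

γ = ρg = 789 × 9.81 / 1000 = 7.74009 kN/m³.
A = π(1.475)² = 6.83493 m².
From F = γ·h_c·A, the centroid depth is h_c = 123/(7.74009 × 6.83493) = 2.32501 m.
Let θ = 64° be the plate's angle to the horizontal; measure y along the incline from where the plane meets the free surface. Vertical depth h = y·sinθ with sinθ = 0.898794.
Along the incline, y_c = h_c/sinθ = 2.32501/0.898794 = 2.58681 m.
The centroid is at the centre, 1.475 m below the top of the plate, so the highest point sits at y_top = 2.58681 − 1.475 = 1.11181 m along the incline.

y_top ≈ 1.11 m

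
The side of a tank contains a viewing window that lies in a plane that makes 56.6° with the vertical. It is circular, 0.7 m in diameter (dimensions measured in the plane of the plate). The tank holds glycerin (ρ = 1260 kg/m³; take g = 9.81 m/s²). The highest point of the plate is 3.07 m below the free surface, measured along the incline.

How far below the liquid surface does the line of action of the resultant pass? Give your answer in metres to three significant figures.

h_p = 1.89 m

γ = ρg = 1260 × 9.81 / 1000 = 12.3606 kN/m³.
The plate makes 56.6° with the vertical, i.e. θ = 90° − 56.6° = 33.4° to the horizontal. Measuring y along the incline from the free-surface line, vertical depth h = y·sinθ with sinθ = 0.550481.
The centroid is at the centre, 0.35 m below the top of the plate, so y_c = 3.07 + 0.35 = 3.42 m and h_c = 3.42 × 0.550481 = 1.88265 m.
A = π(0.35)² = 0.384845 m².
Resultant F = γ·h_c·A = 12.3606 × 1.88265 × 0.384845 = 8.95561 kN.
I_c = πr⁴/4 = π × 0.35⁴/4 = 0.0117859 m⁴.
Centre of pressure: y_p = y_c + I_c/(y_c·A) = 3.42 + 0.0117859/(3.42 × 0.384845) = 3.42 + 0.00895469 = 3.42895 m along the plane.
Vertically, h_p = y_p·sinθ = 3.42895 × 0.550481 = 1.88757 m.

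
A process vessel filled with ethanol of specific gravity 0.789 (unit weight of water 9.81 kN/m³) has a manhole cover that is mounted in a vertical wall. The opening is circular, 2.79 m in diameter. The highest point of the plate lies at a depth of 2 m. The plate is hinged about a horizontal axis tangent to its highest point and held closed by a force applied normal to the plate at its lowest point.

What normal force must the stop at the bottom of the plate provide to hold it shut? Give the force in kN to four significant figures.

γ = 0.789 × 9.81 = 7.74009 kN/m³.
The centroid is at the centre, 1.395 m below the top of the plate, so the centroid depth is h_c = 2 + 1.395 = 3.395 m.
A = π(1.395)² = 6.11362 m².
Resultant F = γ·h_c·A = 7.74009 × 3.395 × 6.11362 = 160.651 kN.
I_c = πr⁴/4 = π × 1.395⁴/4 = 2.97431 m⁴.
Centre of pressure: y_p = y_c + I_c/(y_c·A) = 3.395 + 2.97431/(3.395 × 6.11362) = 3.395 + 0.143301 = 3.5383 m along the plane.
The resultant acts 1.395 + 0.143301 = 1.5383 m (along the plate) below the hinge at the top edge, so the moment about the hinge is M = F × 1.5383 = 160.651 × 1.5383 = 247.129 kN·m.
A normal force at the bottom, 2.79 m from the hinge, must supply this moment: P = 247.129/2.79 = 88.5767 kN.

P ≈ 88.58 kN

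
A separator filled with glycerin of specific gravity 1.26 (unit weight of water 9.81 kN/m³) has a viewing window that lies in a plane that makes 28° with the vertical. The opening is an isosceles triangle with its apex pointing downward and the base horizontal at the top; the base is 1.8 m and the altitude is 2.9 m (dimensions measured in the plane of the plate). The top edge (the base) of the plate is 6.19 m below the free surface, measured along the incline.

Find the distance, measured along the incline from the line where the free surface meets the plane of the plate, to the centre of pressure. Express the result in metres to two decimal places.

γ = 1.26 × 9.81 = 12.3606 kN/m³.
The plate makes 28° with the vertical, i.e. θ = 90° − 28° = 62° to the horizontal. Measuring y along the incline from the free-surface line, vertical depth h = y·sinθ with sinθ = 0.882948.
With the apex down, the centroid sits h/3 = 2.9/3 = 0.966667 m below the base (the top edge), so y_c = 6.19 + 0.966667 = 7.15667 m and h_c = 7.15667 × 0.882948 = 6.31897 m.
A = ½ × 1.8 × 2.9 = 2.61 m².
Resultant F = γ·h_c·A = 12.3606 × 6.31897 × 2.61 = 203.857 kN.
I_c = b·h³/36 = 1.8 × 2.9³/36 = 1.21945 m⁴.
Centre of pressure: y_p = y_c + I_c/(y_c·A) = 7.15667 + 1.21945/(7.15667 × 2.61) = 7.15667 + 0.0652849 = 7.22195 m along the plane.

y_p = 7.22 m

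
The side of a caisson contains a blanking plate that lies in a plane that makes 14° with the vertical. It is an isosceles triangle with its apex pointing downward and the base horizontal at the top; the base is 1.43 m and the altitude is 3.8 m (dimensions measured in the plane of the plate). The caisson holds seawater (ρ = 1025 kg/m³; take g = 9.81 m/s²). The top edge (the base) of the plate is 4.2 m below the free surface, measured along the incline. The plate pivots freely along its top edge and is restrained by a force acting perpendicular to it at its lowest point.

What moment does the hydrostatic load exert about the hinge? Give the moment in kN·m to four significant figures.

M ≈ 204.8 kN·m

γ = ρg = 1025 × 9.81 / 1000 = 10.05525 kN/m³.
The plate makes 14° with the vertical, i.e. θ = 90° − 14° = 76° to the horizontal. Measuring y along the incline from the free-surface line, vertical depth h = y·sinθ with sinθ = 0.970296.
With the apex down, the centroid sits h/3 = 3.8/3 = 1.26667 m below the base (the top edge), so y_c = 4.2 + 1.26667 = 5.46667 m and h_c = 5.46667 × 0.970296 = 5.30429 m.
A = ½ × 1.43 × 3.8 = 2.717 m².
Resultant F = γ·h_c·A = 10.05525 × 5.30429 × 2.717 = 144.914 kN.
I_c = b·h³/36 = 1.43 × 3.8³/36 = 2.17964 m⁴.
Centre of pressure: y_p = y_c + I_c/(y_c·A) = 5.46667 + 2.17964/(5.46667 × 2.717) = 5.46667 + 0.146748 = 5.61342 m along the plane.
The resultant acts 1.26667 + 0.146748 = 1.41342 m (along the plate) below the hinge at the top edge, so the moment about the hinge is M = F × 1.41342 = 144.914 × 1.41342 = 204.824 kN·m.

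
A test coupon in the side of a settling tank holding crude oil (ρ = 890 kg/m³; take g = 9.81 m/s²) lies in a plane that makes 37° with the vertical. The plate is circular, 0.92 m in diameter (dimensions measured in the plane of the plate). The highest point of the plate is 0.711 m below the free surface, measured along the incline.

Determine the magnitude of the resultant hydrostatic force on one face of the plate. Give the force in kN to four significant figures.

γ = ρg = 890 × 9.81 / 1000 = 8.7309 kN/m³.
The plate makes 37° with the vertical, i.e. θ = 90° − 37° = 53° to the horizontal. Measuring y along the incline from the free-surface line, vertical depth h = y·sinθ with sinθ = 0.798636.
The centroid is at the centre, 0.46 m below the top of the plate, so y_c = 0.711 + 0.46 = 1.171 m and h_c = 1.171 × 0.798636 = 0.935203 m.
A = π(0.46)² = 0.664761 m².
Resultant F = γ·h_c·A = 8.7309 × 0.935203 × 0.664761 = 5.42788 kN.

F ≈ 5.428 kN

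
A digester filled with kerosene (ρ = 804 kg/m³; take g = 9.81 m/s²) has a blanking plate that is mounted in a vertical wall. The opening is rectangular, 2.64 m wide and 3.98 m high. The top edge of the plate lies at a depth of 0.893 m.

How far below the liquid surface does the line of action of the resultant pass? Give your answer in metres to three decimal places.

γ = ρg = 804 × 9.81 / 1000 = 7.88724 kN/m³.
The centroid lies 3.98/2 = 1.99 m below the top edge, so the centroid depth is h_c = 0.893 + 1.99 = 2.883 m.
A = 2.64 × 3.98 = 10.5072 m².
Resultant F = γ·h_c·A = 7.88724 × 2.883 × 10.5072 = 238.922 kN.
I_c = b·h³/12 = 2.64 × 3.98³/12 = 13.8699 m⁴.
Centre of pressure: y_p = y_c + I_c/(y_c·A) = 2.883 + 13.8699/(2.883 × 10.5072) = 2.883 + 0.457869 = 3.34087 m along the plane.

h_p = 3.341 m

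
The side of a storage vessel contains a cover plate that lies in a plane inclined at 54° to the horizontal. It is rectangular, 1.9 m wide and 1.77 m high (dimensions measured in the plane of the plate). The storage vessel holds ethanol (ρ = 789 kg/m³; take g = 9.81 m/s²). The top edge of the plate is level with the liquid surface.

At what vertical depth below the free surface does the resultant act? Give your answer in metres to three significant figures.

h_p = 0.955 m

γ = ρg = 789 × 9.81 / 1000 = 7.74009 kN/m³.
Let θ = 54° be the plate's angle to the horizontal; measure y along the incline from where the plane meets the free surface. Vertical depth h = y·sinθ with sinθ = 0.809017.
The centroid lies 1.77/2 = 0.885 m below the top edge, so y_c = 0.885 m and h_c = 0.885 × 0.809017 = 0.71598 m.
A = 1.9 × 1.77 = 3.363 m².
Resultant F = γ·h_c·A = 7.74009 × 0.71598 × 3.363 = 18.6369 kN.
I_c = b·h³/12 = 1.9 × 1.77³/12 = 0.877995 m⁴.
Centre of pressure: y_p = y_c + I_c/(y_c·A) = 0.885 + 0.877995/(0.885 × 3.363) = 0.885 + 0.295 = 1.18 m along the plane.
Vertically, h_p = y_p·sinθ = 1.18 × 0.809017 = 0.95464 m.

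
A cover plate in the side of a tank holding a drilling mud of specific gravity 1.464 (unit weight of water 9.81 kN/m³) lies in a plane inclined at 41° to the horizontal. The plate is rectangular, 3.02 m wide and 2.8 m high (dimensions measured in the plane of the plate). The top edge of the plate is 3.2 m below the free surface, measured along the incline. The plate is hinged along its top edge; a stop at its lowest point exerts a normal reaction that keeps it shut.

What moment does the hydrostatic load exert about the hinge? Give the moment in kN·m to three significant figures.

γ = 1.464 × 9.81 = 14.36184 kN/m³.
Let θ = 41° be the plate's angle to the horizontal; measure y along the incline from where the plane meets the free surface. Vertical depth h = y·sinθ with sinθ = 0.656059.
The centroid lies 2.8/2 = 1.4 m below the top edge, so y_c = 3.2 + 1.4 = 4.6 m and h_c = 4.6 × 0.656059 = 3.01787 m.
A = 3.02 × 2.8 = 8.456 m².
Resultant F = γ·h_c·A = 14.36184 × 3.01787 × 8.456 = 366.501 kN.
I_c = b·h³/12 = 3.02 × 2.8³/12 = 5.52459 m⁴.
Centre of pressure: y_p = y_c + I_c/(y_c·A) = 4.6 + 5.52459/(4.6 × 8.456) = 4.6 + 0.142029 = 4.74203 m along the plane.
The resultant acts 1.4 + 0.142029 = 1.54203 m (along the plate) below the hinge at the top edge, so the moment about the hinge is M = F × 1.54203 = 366.501 × 1.54203 = 565.156 kN·m.

M ≈ 565 kN·m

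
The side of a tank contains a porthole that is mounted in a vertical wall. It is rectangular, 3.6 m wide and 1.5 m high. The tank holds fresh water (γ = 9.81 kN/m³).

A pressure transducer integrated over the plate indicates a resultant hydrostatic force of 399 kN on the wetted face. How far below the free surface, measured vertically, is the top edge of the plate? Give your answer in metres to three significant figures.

d_top ≈ 6.78 m

γ = 9.81 kN/m³.
A = 3.6 × 1.5 = 5.4 m².
From F = γ·h_c·A, the centroid depth is h_c = 399/(9.81 × 5.4) = 7.532 m.
The centroid lies 1.5/2 = 0.75 m below the top edge, so the top edge sits at h_top = 7.532 − 0.75 = 6.782 m below the surface.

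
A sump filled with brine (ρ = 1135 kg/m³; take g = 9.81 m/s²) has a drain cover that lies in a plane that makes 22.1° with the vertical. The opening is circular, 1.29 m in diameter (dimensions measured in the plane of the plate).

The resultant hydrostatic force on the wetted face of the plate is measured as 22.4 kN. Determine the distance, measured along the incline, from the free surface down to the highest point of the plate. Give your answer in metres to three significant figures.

γ = ρg = 1135 × 9.81 / 1000 = 11.13435 kN/m³.
A = π(0.645)² = 1.30698 m².
From F = γ·h_c·A, the centroid depth is h_c = 22.4/(11.13435 × 1.30698) = 1.53927 m.
The plate makes 22.1° with the vertical, i.e. θ = 90° − 22.1° = 67.9° to the horizontal. Measuring y along the incline from the free-surface line, vertical depth h = y·sinθ with sinθ = 0.926529.
Along the incline, y_c = h_c/sinθ = 1.53927/0.926529 = 1.66133 m.
The centroid is at the centre, 0.645 m below the top of the plate, so the highest point sits at y_top = 1.66133 − 0.645 = 1.01633 m along the incline.

y_top ≈ 1.02 m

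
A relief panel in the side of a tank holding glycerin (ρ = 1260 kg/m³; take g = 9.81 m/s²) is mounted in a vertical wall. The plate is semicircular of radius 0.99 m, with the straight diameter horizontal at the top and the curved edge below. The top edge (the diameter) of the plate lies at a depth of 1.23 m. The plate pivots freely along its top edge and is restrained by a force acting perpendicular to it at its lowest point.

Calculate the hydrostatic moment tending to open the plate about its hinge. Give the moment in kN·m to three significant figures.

M ≈ 14.5 kN·m

γ = ρg = 1260 × 9.81 / 1000 = 12.3606 kN/m³.
The centroid of a semicircle lies 4r/(3π) = 0.420169 m from the diameter, here below the top edge, so the centroid depth is h_c = 1.23 + 0.420169 = 1.65017 m.
A = πr²/2 = π × 0.99²/2 = 1.53954 m².
Resultant F = γ·h_c·A = 12.3606 × 1.65017 × 1.53954 = 31.4021 kN.
I_c = (π/8 − 8/(9π))·r⁴ = 0.109757 × 0.99⁴ = 0.105432 m⁴.
Centre of pressure: y_p = y_c + I_c/(y_c·A) = 1.65017 + 0.105432/(1.65017 × 1.53954) = 1.65017 + 0.0415004 = 1.69167 m along the plane.
The resultant acts 0.420169 + 0.0415004 = 0.461669 m (along the plate) below the hinge at the top edge, so the moment about the hinge is M = F × 0.461669 = 31.4021 × 0.461669 = 14.4974 kN·m.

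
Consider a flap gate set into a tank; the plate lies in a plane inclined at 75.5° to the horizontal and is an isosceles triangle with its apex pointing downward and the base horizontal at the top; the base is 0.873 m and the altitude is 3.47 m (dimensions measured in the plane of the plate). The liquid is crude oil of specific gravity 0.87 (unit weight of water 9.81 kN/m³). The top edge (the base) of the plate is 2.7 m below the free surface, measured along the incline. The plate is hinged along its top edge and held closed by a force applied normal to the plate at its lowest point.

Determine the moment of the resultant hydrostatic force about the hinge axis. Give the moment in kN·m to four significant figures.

γ = 0.87 × 9.81 = 8.5347 kN/m³.
Let θ = 75.5° be the plate's angle to the horizontal; measure y along the incline from where the plane meets the free surface. Vertical depth h = y·sinθ with sinθ = 0.968148.
With the apex down, the centroid sits h/3 = 3.47/3 = 1.15667 m below the base (the top edge), so y_c = 2.7 + 1.15667 = 3.85667 m and h_c = 3.85667 × 0.968148 = 3.73383 m.
A = ½ × 0.873 × 3.47 = 1.51466 m².
Resultant F = γ·h_c·A = 8.5347 × 3.73383 × 1.51466 = 48.2679 kN.
I_c = b·h³/36 = 0.873 × 3.47³/36 = 1.01321 m⁴.
Centre of pressure: y_p = y_c + I_c/(y_c·A) = 3.85667 + 1.01321/(3.85667 × 1.51466) = 3.85667 + 0.173449 = 4.03012 m along the plane.
The resultant acts 1.15667 + 0.173449 = 1.33012 m (along the plate) below the hinge at the top edge, so the moment about the hinge is M = F × 1.33012 = 48.2679 × 1.33012 = 64.2021 kN·m.

M ≈ 64.20 kN·m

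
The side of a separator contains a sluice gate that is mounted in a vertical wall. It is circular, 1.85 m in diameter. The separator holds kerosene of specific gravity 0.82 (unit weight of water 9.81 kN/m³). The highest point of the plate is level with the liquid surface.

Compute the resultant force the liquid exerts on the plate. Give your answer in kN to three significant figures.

γ = 0.82 × 9.81 = 8.0442 kN/m³.
The centroid is at the centre, 0.925 m below the top of the plate, so the centroid depth is h_c = 0.925 m.
A = π(0.925)² = 2.68803 m².
Resultant F = γ·h_c·A = 8.0442 × 0.925 × 2.68803 = 20.0013 kN.

F ≈ 20.0 kN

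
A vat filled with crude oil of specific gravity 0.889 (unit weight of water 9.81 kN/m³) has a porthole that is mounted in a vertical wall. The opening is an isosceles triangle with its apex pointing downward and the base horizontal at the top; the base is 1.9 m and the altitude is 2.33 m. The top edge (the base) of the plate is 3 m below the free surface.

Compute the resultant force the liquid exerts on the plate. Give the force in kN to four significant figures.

γ = 0.889 × 9.81 = 8.72109 kN/m³.
With the apex down, the centroid sits h/3 = 2.33/3 = 0.776667 m below the base (the top edge), so the centroid depth is h_c = 3 + 0.776667 = 3.77667 m.
A = ½ × 1.9 × 2.33 = 2.2135 m².
Resultant F = γ·h_c·A = 8.72109 × 3.77667 × 2.2135 = 72.9053 kN.

F ≈ 72.91 kN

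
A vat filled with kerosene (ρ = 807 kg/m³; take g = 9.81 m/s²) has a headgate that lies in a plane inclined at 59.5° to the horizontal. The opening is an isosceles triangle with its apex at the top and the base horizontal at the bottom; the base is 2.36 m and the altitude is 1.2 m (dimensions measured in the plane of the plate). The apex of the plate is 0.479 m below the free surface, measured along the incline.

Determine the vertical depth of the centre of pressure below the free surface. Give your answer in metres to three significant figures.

h_p = 1.16 m

γ = ρg = 807 × 9.81 / 1000 = 7.91667 kN/m³.
Let θ = 59.5° be the plate's angle to the horizontal; measure y along the incline from where the plane meets the free surface. Vertical depth h = y·sinθ with sinθ = 0.861629.
With the apex up, the centroid sits 2h/3 = 2 × 1.2/3 = 0.8 m below the apex, so y_c = 0.479 + 0.8 = 1.279 m and h_c = 1.279 × 0.861629 = 1.10202 m.
A = ½ × 2.36 × 1.2 = 1.416 m².
Resultant F = γ·h_c·A = 7.91667 × 1.10202 × 1.416 = 12.3536 kN.
I_c = b·h³/36 = 2.36 × 1.2³/36 = 0.11328 m⁴.
Centre of pressure: y_p = y_c + I_c/(y_c·A) = 1.279 + 0.11328/(1.279 × 1.416) = 1.279 + 0.0625489 = 1.34155 m along the plane.
Vertically, h_p = y_p·sinθ = 1.34155 × 0.861629 = 1.15592 m.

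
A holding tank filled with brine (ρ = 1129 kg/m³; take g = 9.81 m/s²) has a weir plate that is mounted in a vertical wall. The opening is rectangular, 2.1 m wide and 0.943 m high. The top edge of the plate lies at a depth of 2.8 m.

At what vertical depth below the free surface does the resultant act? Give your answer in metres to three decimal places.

h_p = 3.294 m

γ = ρg = 1129 × 9.81 / 1000 = 11.07549 kN/m³.
The centroid lies 0.943/2 = 0.4715 m below the top edge, so the centroid depth is h_c = 2.8 + 0.4715 = 3.2715 m.
A = 2.1 × 0.943 = 1.9803 m².
Resultant F = γ·h_c·A = 11.07549 × 3.2715 × 1.9803 = 71.7531 kN.
I_c = b·h³/12 = 2.1 × 0.943³/12 = 0.146748 m⁴.
Centre of pressure: y_p = y_c + I_c/(y_c·A) = 3.2715 + 0.146748/(3.2715 × 1.9803) = 3.2715 + 0.0226514 = 3.29415 m along the plane.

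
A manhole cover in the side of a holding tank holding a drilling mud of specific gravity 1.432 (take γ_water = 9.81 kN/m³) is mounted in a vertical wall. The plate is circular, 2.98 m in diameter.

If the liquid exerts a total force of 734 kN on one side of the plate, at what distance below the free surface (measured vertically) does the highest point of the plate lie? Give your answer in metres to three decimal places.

d_top ≈ 6.001 m

γ = 1.432 × 9.81 = 14.04792 kN/m³.
A = π(1.49)² = 6.97465 m².
From F = γ·h_c·A, the centroid depth is h_c = 734/(14.04792 × 6.97465) = 7.49138 m.
The centroid is at the centre, 1.49 m below the top of the plate, so the highest point sits at h_top = 7.49138 − 1.49 = 6.00138 m below the surface.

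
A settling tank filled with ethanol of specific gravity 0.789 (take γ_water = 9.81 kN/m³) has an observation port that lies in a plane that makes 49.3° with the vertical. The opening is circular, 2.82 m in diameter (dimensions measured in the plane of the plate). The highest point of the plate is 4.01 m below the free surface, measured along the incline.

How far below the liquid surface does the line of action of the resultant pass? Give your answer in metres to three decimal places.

γ = 0.789 × 9.81 = 7.74009 kN/m³.
The plate makes 49.3° with the vertical, i.e. θ = 90° − 49.3° = 40.7° to the horizontal. Measuring y along the incline from the free-surface line, vertical depth h = y·sinθ with sinθ = 0.652098.
The centroid is at the centre, 1.41 m below the top of the plate, so y_c = 4.01 + 1.41 = 5.42 m and h_c = 5.42 × 0.652098 = 3.53437 m.
A = π(1.41)² = 6.2458 m².
Resultant F = γ·h_c·A = 7.74009 × 3.53437 × 6.2458 = 170.862 kN.
I_c = πr⁴/4 = π × 1.41⁴/4 = 3.10432 m⁴.
Centre of pressure: y_p = y_c + I_c/(y_c·A) = 5.42 + 3.10432/(5.42 × 6.2458) = 5.42 + 0.0917021 = 5.5117 m along the plane.
Vertically, h_p = y_p·sinθ = 5.5117 × 0.652098 = 3.59417 m.

h_p = 3.594 m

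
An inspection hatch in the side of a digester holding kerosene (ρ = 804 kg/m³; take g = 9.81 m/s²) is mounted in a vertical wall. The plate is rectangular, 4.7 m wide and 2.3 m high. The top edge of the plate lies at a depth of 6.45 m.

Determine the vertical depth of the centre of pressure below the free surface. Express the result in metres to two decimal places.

h_p = 7.66 m

γ = ρg = 804 × 9.81 / 1000 = 7.88724 kN/m³.
The centroid lies 2.3/2 = 1.15 m below the top edge, so the centroid depth is h_c = 6.45 + 1.15 = 7.6 m.
A = 4.7 × 2.3 = 10.81 m².
Resultant F = γ·h_c·A = 7.88724 × 7.6 × 10.81 = 647.984 kN.
I_c = b·h³/12 = 4.7 × 2.3³/12 = 4.76541 m⁴.
Centre of pressure: y_p = y_c + I_c/(y_c·A) = 7.6 + 4.76541/(7.6 × 10.81) = 7.6 + 0.0580044 = 7.658 m along the plane.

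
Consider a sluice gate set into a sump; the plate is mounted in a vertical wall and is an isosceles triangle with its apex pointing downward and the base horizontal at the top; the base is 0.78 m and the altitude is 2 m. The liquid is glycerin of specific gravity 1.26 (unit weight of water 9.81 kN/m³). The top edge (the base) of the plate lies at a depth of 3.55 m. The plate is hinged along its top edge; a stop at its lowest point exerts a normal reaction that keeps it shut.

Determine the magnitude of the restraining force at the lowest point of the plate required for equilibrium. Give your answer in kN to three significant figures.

γ = 1.26 × 9.81 = 12.3606 kN/m³.
With the apex down, the centroid sits h/3 = 2/3 = 0.666667 m below the base (the top edge), so the centroid depth is h_c = 3.55 + 0.666667 = 4.21667 m.
A = ½ × 0.78 × 2 = 0.78 m².
Resultant F = γ·h_c·A = 12.3606 × 4.21667 × 0.78 = 40.654 kN.
I_c = b·h³/36 = 0.78 × 2³/36 = 0.173333 m⁴.
Centre of pressure: y_p = y_c + I_c/(y_c·A) = 4.21667 + 0.173333/(4.21667 × 0.78) = 4.21667 + 0.0527008 = 4.26937 m along the plane.
The resultant acts 0.666667 + 0.0527008 = 0.719368 m (along the plate) below the hinge at the top edge, so the moment about the hinge is M = F × 0.719368 = 40.654 × 0.719368 = 29.2452 kN·m.
A normal force at the bottom, 2 m from the hinge, must supply this moment: P = 29.2452/2 = 14.6226 kN.

P ≈ 14.6 kN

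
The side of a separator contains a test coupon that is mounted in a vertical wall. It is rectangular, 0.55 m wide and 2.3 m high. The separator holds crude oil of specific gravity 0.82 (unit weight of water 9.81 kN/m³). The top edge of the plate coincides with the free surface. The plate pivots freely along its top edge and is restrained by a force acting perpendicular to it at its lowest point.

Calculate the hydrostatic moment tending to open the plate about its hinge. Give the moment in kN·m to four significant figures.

γ = 0.82 × 9.81 = 8.0442 kN/m³.
The centroid lies 2.3/2 = 1.15 m below the top edge, so the centroid depth is h_c = 1.15 m.
A = 0.55 × 2.3 = 1.265 m².
Resultant F = γ·h_c·A = 8.0442 × 1.15 × 1.265 = 11.7023 kN.
I_c = b·h³/12 = 0.55 × 2.3³/12 = 0.557654 m⁴.
Centre of pressure: y_p = y_c + I_c/(y_c·A) = 1.15 + 0.557654/(1.15 × 1.265) = 1.15 + 0.383333 = 1.53333 m along the plane.
The resultant acts 1.15 + 0.383333 = 1.53333 m (along the plate) below the hinge at the top edge, so the moment about the hinge is M = F × 1.53333 = 11.7023 × 1.53333 = 17.9435 kN·m.

M ≈ 17.94 kN·m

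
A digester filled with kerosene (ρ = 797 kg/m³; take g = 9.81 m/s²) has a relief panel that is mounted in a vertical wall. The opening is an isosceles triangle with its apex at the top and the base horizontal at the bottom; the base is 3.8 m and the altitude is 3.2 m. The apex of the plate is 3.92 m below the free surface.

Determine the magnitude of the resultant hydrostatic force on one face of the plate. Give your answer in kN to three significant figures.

γ = ρg = 797 × 9.81 / 1000 = 7.81857 kN/m³.
With the apex up, the centroid sits 2h/3 = 2 × 3.2/3 = 2.13333 m below the apex, so the centroid depth is h_c = 3.92 + 2.13333 = 6.05333 m.
A = ½ × 3.8 × 3.2 = 6.08 m².
Resultant F = γ·h_c·A = 7.81857 × 6.05333 × 6.08 = 287.757 kN.

F ≈ 288 kN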